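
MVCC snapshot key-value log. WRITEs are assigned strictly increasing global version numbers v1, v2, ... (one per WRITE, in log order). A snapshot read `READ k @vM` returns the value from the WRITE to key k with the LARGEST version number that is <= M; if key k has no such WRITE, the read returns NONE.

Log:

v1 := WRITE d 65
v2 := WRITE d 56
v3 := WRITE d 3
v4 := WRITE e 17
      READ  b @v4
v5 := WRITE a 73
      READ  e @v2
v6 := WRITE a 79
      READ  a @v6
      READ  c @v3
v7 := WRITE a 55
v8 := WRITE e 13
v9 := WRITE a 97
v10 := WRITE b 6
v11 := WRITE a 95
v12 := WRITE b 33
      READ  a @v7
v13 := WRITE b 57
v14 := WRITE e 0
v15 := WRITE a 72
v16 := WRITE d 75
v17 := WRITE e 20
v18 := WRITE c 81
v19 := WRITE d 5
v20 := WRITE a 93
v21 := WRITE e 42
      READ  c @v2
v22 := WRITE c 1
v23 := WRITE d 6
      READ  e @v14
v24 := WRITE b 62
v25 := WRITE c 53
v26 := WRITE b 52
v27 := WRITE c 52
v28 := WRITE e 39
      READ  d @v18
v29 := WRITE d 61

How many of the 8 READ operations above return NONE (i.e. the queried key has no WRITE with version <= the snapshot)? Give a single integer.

v1: WRITE d=65  (d history now [(1, 65)])
v2: WRITE d=56  (d history now [(1, 65), (2, 56)])
v3: WRITE d=3  (d history now [(1, 65), (2, 56), (3, 3)])
v4: WRITE e=17  (e history now [(4, 17)])
READ b @v4: history=[] -> no version <= 4 -> NONE
v5: WRITE a=73  (a history now [(5, 73)])
READ e @v2: history=[(4, 17)] -> no version <= 2 -> NONE
v6: WRITE a=79  (a history now [(5, 73), (6, 79)])
READ a @v6: history=[(5, 73), (6, 79)] -> pick v6 -> 79
READ c @v3: history=[] -> no version <= 3 -> NONE
v7: WRITE a=55  (a history now [(5, 73), (6, 79), (7, 55)])
v8: WRITE e=13  (e history now [(4, 17), (8, 13)])
v9: WRITE a=97  (a history now [(5, 73), (6, 79), (7, 55), (9, 97)])
v10: WRITE b=6  (b history now [(10, 6)])
v11: WRITE a=95  (a history now [(5, 73), (6, 79), (7, 55), (9, 97), (11, 95)])
v12: WRITE b=33  (b history now [(10, 6), (12, 33)])
READ a @v7: history=[(5, 73), (6, 79), (7, 55), (9, 97), (11, 95)] -> pick v7 -> 55
v13: WRITE b=57  (b history now [(10, 6), (12, 33), (13, 57)])
v14: WRITE e=0  (e history now [(4, 17), (8, 13), (14, 0)])
v15: WRITE a=72  (a history now [(5, 73), (6, 79), (7, 55), (9, 97), (11, 95), (15, 72)])
v16: WRITE d=75  (d history now [(1, 65), (2, 56), (3, 3), (16, 75)])
v17: WRITE e=20  (e history now [(4, 17), (8, 13), (14, 0), (17, 20)])
v18: WRITE c=81  (c history now [(18, 81)])
v19: WRITE d=5  (d history now [(1, 65), (2, 56), (3, 3), (16, 75), (19, 5)])
v20: WRITE a=93  (a history now [(5, 73), (6, 79), (7, 55), (9, 97), (11, 95), (15, 72), (20, 93)])
v21: WRITE e=42  (e history now [(4, 17), (8, 13), (14, 0), (17, 20), (21, 42)])
READ c @v2: history=[(18, 81)] -> no version <= 2 -> NONE
v22: WRITE c=1  (c history now [(18, 81), (22, 1)])
v23: WRITE d=6  (d history now [(1, 65), (2, 56), (3, 3), (16, 75), (19, 5), (23, 6)])
READ e @v14: history=[(4, 17), (8, 13), (14, 0), (17, 20), (21, 42)] -> pick v14 -> 0
v24: WRITE b=62  (b history now [(10, 6), (12, 33), (13, 57), (24, 62)])
v25: WRITE c=53  (c history now [(18, 81), (22, 1), (25, 53)])
v26: WRITE b=52  (b history now [(10, 6), (12, 33), (13, 57), (24, 62), (26, 52)])
v27: WRITE c=52  (c history now [(18, 81), (22, 1), (25, 53), (27, 52)])
v28: WRITE e=39  (e history now [(4, 17), (8, 13), (14, 0), (17, 20), (21, 42), (28, 39)])
READ d @v18: history=[(1, 65), (2, 56), (3, 3), (16, 75), (19, 5), (23, 6)] -> pick v16 -> 75
v29: WRITE d=61  (d history now [(1, 65), (2, 56), (3, 3), (16, 75), (19, 5), (23, 6), (29, 61)])
Read results in order: ['NONE', 'NONE', '79', 'NONE', '55', 'NONE', '0', '75']
NONE count = 4

Answer: 4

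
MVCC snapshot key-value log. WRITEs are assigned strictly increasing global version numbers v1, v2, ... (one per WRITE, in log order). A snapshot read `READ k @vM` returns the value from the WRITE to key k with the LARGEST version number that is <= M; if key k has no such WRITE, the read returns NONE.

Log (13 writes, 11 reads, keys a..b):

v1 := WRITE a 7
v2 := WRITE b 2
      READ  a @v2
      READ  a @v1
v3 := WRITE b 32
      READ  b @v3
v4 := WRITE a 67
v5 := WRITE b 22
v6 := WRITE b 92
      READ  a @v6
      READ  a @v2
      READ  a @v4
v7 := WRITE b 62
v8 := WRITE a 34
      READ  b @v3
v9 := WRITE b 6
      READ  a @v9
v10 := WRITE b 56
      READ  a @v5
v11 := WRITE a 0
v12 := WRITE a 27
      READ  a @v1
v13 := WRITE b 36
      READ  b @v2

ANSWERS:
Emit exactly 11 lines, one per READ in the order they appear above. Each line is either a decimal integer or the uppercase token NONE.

v1: WRITE a=7  (a history now [(1, 7)])
v2: WRITE b=2  (b history now [(2, 2)])
READ a @v2: history=[(1, 7)] -> pick v1 -> 7
READ a @v1: history=[(1, 7)] -> pick v1 -> 7
v3: WRITE b=32  (b history now [(2, 2), (3, 32)])
READ b @v3: history=[(2, 2), (3, 32)] -> pick v3 -> 32
v4: WRITE a=67  (a history now [(1, 7), (4, 67)])
v5: WRITE b=22  (b history now [(2, 2), (3, 32), (5, 22)])
v6: WRITE b=92  (b history now [(2, 2), (3, 32), (5, 22), (6, 92)])
READ a @v6: history=[(1, 7), (4, 67)] -> pick v4 -> 67
READ a @v2: history=[(1, 7), (4, 67)] -> pick v1 -> 7
READ a @v4: history=[(1, 7), (4, 67)] -> pick v4 -> 67
v7: WRITE b=62  (b history now [(2, 2), (3, 32), (5, 22), (6, 92), (7, 62)])
v8: WRITE a=34  (a history now [(1, 7), (4, 67), (8, 34)])
READ b @v3: history=[(2, 2), (3, 32), (5, 22), (6, 92), (7, 62)] -> pick v3 -> 32
v9: WRITE b=6  (b history now [(2, 2), (3, 32), (5, 22), (6, 92), (7, 62), (9, 6)])
READ a @v9: history=[(1, 7), (4, 67), (8, 34)] -> pick v8 -> 34
v10: WRITE b=56  (b history now [(2, 2), (3, 32), (5, 22), (6, 92), (7, 62), (9, 6), (10, 56)])
READ a @v5: history=[(1, 7), (4, 67), (8, 34)] -> pick v4 -> 67
v11: WRITE a=0  (a history now [(1, 7), (4, 67), (8, 34), (11, 0)])
v12: WRITE a=27  (a history now [(1, 7), (4, 67), (8, 34), (11, 0), (12, 27)])
READ a @v1: history=[(1, 7), (4, 67), (8, 34), (11, 0), (12, 27)] -> pick v1 -> 7
v13: WRITE b=36  (b history now [(2, 2), (3, 32), (5, 22), (6, 92), (7, 62), (9, 6), (10, 56), (13, 36)])
READ b @v2: history=[(2, 2), (3, 32), (5, 22), (6, 92), (7, 62), (9, 6), (10, 56), (13, 36)] -> pick v2 -> 2

Answer: 7
7
32
67
7
67
32
34
67
7
2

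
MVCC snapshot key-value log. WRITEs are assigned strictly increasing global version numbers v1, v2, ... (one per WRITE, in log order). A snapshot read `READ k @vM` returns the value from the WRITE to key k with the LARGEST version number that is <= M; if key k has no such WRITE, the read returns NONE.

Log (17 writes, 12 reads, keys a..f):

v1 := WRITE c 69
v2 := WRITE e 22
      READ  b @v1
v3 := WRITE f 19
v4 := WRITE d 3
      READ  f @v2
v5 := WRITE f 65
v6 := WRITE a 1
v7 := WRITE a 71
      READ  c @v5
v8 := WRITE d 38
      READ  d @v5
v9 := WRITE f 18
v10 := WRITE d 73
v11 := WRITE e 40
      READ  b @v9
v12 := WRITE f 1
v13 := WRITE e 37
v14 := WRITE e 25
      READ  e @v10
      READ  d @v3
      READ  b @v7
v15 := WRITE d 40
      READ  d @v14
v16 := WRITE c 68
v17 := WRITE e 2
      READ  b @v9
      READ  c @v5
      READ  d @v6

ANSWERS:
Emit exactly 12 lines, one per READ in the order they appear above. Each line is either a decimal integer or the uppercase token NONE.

v1: WRITE c=69  (c history now [(1, 69)])
v2: WRITE e=22  (e history now [(2, 22)])
READ b @v1: history=[] -> no version <= 1 -> NONE
v3: WRITE f=19  (f history now [(3, 19)])
v4: WRITE d=3  (d history now [(4, 3)])
READ f @v2: history=[(3, 19)] -> no version <= 2 -> NONE
v5: WRITE f=65  (f history now [(3, 19), (5, 65)])
v6: WRITE a=1  (a history now [(6, 1)])
v7: WRITE a=71  (a history now [(6, 1), (7, 71)])
READ c @v5: history=[(1, 69)] -> pick v1 -> 69
v8: WRITE d=38  (d history now [(4, 3), (8, 38)])
READ d @v5: history=[(4, 3), (8, 38)] -> pick v4 -> 3
v9: WRITE f=18  (f history now [(3, 19), (5, 65), (9, 18)])
v10: WRITE d=73  (d history now [(4, 3), (8, 38), (10, 73)])
v11: WRITE e=40  (e history now [(2, 22), (11, 40)])
READ b @v9: history=[] -> no version <= 9 -> NONE
v12: WRITE f=1  (f history now [(3, 19), (5, 65), (9, 18), (12, 1)])
v13: WRITE e=37  (e history now [(2, 22), (11, 40), (13, 37)])
v14: WRITE e=25  (e history now [(2, 22), (11, 40), (13, 37), (14, 25)])
READ e @v10: history=[(2, 22), (11, 40), (13, 37), (14, 25)] -> pick v2 -> 22
READ d @v3: history=[(4, 3), (8, 38), (10, 73)] -> no version <= 3 -> NONE
READ b @v7: history=[] -> no version <= 7 -> NONE
v15: WRITE d=40  (d history now [(4, 3), (8, 38), (10, 73), (15, 40)])
READ d @v14: history=[(4, 3), (8, 38), (10, 73), (15, 40)] -> pick v10 -> 73
v16: WRITE c=68  (c history now [(1, 69), (16, 68)])
v17: WRITE e=2  (e history now [(2, 22), (11, 40), (13, 37), (14, 25), (17, 2)])
READ b @v9: history=[] -> no version <= 9 -> NONE
READ c @v5: history=[(1, 69), (16, 68)] -> pick v1 -> 69
READ d @v6: history=[(4, 3), (8, 38), (10, 73), (15, 40)] -> pick v4 -> 3

Answer: NONE
NONE
69
3
NONE
22
NONE
NONE
73
NONE
69
3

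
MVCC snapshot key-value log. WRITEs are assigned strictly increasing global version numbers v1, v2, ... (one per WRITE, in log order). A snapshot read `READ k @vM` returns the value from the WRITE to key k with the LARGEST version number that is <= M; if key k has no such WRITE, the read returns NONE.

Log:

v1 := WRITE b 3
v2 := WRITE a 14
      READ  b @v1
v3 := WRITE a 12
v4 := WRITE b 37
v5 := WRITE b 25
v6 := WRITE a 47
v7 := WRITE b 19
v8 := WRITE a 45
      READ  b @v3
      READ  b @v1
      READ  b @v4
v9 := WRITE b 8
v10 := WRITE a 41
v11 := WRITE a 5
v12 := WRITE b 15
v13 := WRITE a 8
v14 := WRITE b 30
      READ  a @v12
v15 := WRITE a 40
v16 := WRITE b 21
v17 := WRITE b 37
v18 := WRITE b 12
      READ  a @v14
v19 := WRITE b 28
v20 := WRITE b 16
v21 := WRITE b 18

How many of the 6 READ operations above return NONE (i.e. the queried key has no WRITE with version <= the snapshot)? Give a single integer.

v1: WRITE b=3  (b history now [(1, 3)])
v2: WRITE a=14  (a history now [(2, 14)])
READ b @v1: history=[(1, 3)] -> pick v1 -> 3
v3: WRITE a=12  (a history now [(2, 14), (3, 12)])
v4: WRITE b=37  (b history now [(1, 3), (4, 37)])
v5: WRITE b=25  (b history now [(1, 3), (4, 37), (5, 25)])
v6: WRITE a=47  (a history now [(2, 14), (3, 12), (6, 47)])
v7: WRITE b=19  (b history now [(1, 3), (4, 37), (5, 25), (7, 19)])
v8: WRITE a=45  (a history now [(2, 14), (3, 12), (6, 47), (8, 45)])
READ b @v3: history=[(1, 3), (4, 37), (5, 25), (7, 19)] -> pick v1 -> 3
READ b @v1: history=[(1, 3), (4, 37), (5, 25), (7, 19)] -> pick v1 -> 3
READ b @v4: history=[(1, 3), (4, 37), (5, 25), (7, 19)] -> pick v4 -> 37
v9: WRITE b=8  (b history now [(1, 3), (4, 37), (5, 25), (7, 19), (9, 8)])
v10: WRITE a=41  (a history now [(2, 14), (3, 12), (6, 47), (8, 45), (10, 41)])
v11: WRITE a=5  (a history now [(2, 14), (3, 12), (6, 47), (8, 45), (10, 41), (11, 5)])
v12: WRITE b=15  (b history now [(1, 3), (4, 37), (5, 25), (7, 19), (9, 8), (12, 15)])
v13: WRITE a=8  (a history now [(2, 14), (3, 12), (6, 47), (8, 45), (10, 41), (11, 5), (13, 8)])
v14: WRITE b=30  (b history now [(1, 3), (4, 37), (5, 25), (7, 19), (9, 8), (12, 15), (14, 30)])
READ a @v12: history=[(2, 14), (3, 12), (6, 47), (8, 45), (10, 41), (11, 5), (13, 8)] -> pick v11 -> 5
v15: WRITE a=40  (a history now [(2, 14), (3, 12), (6, 47), (8, 45), (10, 41), (11, 5), (13, 8), (15, 40)])
v16: WRITE b=21  (b history now [(1, 3), (4, 37), (5, 25), (7, 19), (9, 8), (12, 15), (14, 30), (16, 21)])
v17: WRITE b=37  (b history now [(1, 3), (4, 37), (5, 25), (7, 19), (9, 8), (12, 15), (14, 30), (16, 21), (17, 37)])
v18: WRITE b=12  (b history now [(1, 3), (4, 37), (5, 25), (7, 19), (9, 8), (12, 15), (14, 30), (16, 21), (17, 37), (18, 12)])
READ a @v14: history=[(2, 14), (3, 12), (6, 47), (8, 45), (10, 41), (11, 5), (13, 8), (15, 40)] -> pick v13 -> 8
v19: WRITE b=28  (b history now [(1, 3), (4, 37), (5, 25), (7, 19), (9, 8), (12, 15), (14, 30), (16, 21), (17, 37), (18, 12), (19, 28)])
v20: WRITE b=16  (b history now [(1, 3), (4, 37), (5, 25), (7, 19), (9, 8), (12, 15), (14, 30), (16, 21), (17, 37), (18, 12), (19, 28), (20, 16)])
v21: WRITE b=18  (b history now [(1, 3), (4, 37), (5, 25), (7, 19), (9, 8), (12, 15), (14, 30), (16, 21), (17, 37), (18, 12), (19, 28), (20, 16), (21, 18)])
Read results in order: ['3', '3', '3', '37', '5', '8']
NONE count = 0

Answer: 0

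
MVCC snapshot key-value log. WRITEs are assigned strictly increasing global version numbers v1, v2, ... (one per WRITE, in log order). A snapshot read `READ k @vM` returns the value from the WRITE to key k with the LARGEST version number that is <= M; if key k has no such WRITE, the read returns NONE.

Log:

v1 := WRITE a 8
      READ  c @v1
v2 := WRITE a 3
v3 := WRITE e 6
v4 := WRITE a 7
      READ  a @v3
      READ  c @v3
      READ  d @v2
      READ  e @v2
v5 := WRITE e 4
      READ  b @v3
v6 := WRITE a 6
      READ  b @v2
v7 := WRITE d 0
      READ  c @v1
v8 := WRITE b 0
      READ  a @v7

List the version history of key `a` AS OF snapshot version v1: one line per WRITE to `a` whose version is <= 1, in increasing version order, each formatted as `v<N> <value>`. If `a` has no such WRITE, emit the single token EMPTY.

Answer: v1 8

Derivation:
Scan writes for key=a with version <= 1:
  v1 WRITE a 8 -> keep
  v2 WRITE a 3 -> drop (> snap)
  v3 WRITE e 6 -> skip
  v4 WRITE a 7 -> drop (> snap)
  v5 WRITE e 4 -> skip
  v6 WRITE a 6 -> drop (> snap)
  v7 WRITE d 0 -> skip
  v8 WRITE b 0 -> skip
Collected: [(1, 8)]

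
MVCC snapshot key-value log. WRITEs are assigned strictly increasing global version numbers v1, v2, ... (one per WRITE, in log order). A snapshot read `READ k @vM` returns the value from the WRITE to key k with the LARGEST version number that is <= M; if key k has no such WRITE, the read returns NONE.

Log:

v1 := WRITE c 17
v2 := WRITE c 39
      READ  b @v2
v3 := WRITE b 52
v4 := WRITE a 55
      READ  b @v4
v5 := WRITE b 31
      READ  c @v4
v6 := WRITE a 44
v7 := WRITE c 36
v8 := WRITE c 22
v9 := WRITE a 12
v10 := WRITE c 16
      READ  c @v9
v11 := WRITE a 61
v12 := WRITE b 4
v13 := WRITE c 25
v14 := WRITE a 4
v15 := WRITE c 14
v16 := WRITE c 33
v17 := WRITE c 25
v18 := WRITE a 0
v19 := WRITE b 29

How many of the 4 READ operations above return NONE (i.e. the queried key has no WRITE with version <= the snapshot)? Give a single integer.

Answer: 1

Derivation:
v1: WRITE c=17  (c history now [(1, 17)])
v2: WRITE c=39  (c history now [(1, 17), (2, 39)])
READ b @v2: history=[] -> no version <= 2 -> NONE
v3: WRITE b=52  (b history now [(3, 52)])
v4: WRITE a=55  (a history now [(4, 55)])
READ b @v4: history=[(3, 52)] -> pick v3 -> 52
v5: WRITE b=31  (b history now [(3, 52), (5, 31)])
READ c @v4: history=[(1, 17), (2, 39)] -> pick v2 -> 39
v6: WRITE a=44  (a history now [(4, 55), (6, 44)])
v7: WRITE c=36  (c history now [(1, 17), (2, 39), (7, 36)])
v8: WRITE c=22  (c history now [(1, 17), (2, 39), (7, 36), (8, 22)])
v9: WRITE a=12  (a history now [(4, 55), (6, 44), (9, 12)])
v10: WRITE c=16  (c history now [(1, 17), (2, 39), (7, 36), (8, 22), (10, 16)])
READ c @v9: history=[(1, 17), (2, 39), (7, 36), (8, 22), (10, 16)] -> pick v8 -> 22
v11: WRITE a=61  (a history now [(4, 55), (6, 44), (9, 12), (11, 61)])
v12: WRITE b=4  (b history now [(3, 52), (5, 31), (12, 4)])
v13: WRITE c=25  (c history now [(1, 17), (2, 39), (7, 36), (8, 22), (10, 16), (13, 25)])
v14: WRITE a=4  (a history now [(4, 55), (6, 44), (9, 12), (11, 61), (14, 4)])
v15: WRITE c=14  (c history now [(1, 17), (2, 39), (7, 36), (8, 22), (10, 16), (13, 25), (15, 14)])
v16: WRITE c=33  (c history now [(1, 17), (2, 39), (7, 36), (8, 22), (10, 16), (13, 25), (15, 14), (16, 33)])
v17: WRITE c=25  (c history now [(1, 17), (2, 39), (7, 36), (8, 22), (10, 16), (13, 25), (15, 14), (16, 33), (17, 25)])
v18: WRITE a=0  (a history now [(4, 55), (6, 44), (9, 12), (11, 61), (14, 4), (18, 0)])
v19: WRITE b=29  (b history now [(3, 52), (5, 31), (12, 4), (19, 29)])
Read results in order: ['NONE', '52', '39', '22']
NONE count = 1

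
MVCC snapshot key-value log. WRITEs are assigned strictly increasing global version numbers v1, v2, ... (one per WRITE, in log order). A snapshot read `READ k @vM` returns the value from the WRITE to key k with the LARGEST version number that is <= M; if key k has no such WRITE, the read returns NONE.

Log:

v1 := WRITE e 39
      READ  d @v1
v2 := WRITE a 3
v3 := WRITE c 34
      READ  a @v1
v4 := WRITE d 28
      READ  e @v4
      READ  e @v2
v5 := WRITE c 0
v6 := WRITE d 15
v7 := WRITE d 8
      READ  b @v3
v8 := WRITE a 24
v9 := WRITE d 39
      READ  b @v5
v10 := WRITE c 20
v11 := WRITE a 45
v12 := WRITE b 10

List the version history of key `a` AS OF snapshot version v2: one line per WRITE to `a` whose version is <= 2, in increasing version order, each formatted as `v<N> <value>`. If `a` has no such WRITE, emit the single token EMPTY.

Scan writes for key=a with version <= 2:
  v1 WRITE e 39 -> skip
  v2 WRITE a 3 -> keep
  v3 WRITE c 34 -> skip
  v4 WRITE d 28 -> skip
  v5 WRITE c 0 -> skip
  v6 WRITE d 15 -> skip
  v7 WRITE d 8 -> skip
  v8 WRITE a 24 -> drop (> snap)
  v9 WRITE d 39 -> skip
  v10 WRITE c 20 -> skip
  v11 WRITE a 45 -> drop (> snap)
  v12 WRITE b 10 -> skip
Collected: [(2, 3)]

Answer: v2 3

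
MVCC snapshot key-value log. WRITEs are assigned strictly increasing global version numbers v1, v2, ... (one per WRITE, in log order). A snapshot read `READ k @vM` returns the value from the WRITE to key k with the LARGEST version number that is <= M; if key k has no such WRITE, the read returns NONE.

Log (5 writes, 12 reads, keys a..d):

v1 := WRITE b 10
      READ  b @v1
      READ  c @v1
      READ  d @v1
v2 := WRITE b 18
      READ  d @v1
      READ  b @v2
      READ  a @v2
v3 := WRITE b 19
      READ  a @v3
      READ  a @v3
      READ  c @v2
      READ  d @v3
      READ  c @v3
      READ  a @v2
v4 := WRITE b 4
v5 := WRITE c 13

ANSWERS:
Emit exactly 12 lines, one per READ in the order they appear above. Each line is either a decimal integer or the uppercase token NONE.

Answer: 10
NONE
NONE
NONE
18
NONE
NONE
NONE
NONE
NONE
NONE
NONE

Derivation:
v1: WRITE b=10  (b history now [(1, 10)])
READ b @v1: history=[(1, 10)] -> pick v1 -> 10
READ c @v1: history=[] -> no version <= 1 -> NONE
READ d @v1: history=[] -> no version <= 1 -> NONE
v2: WRITE b=18  (b history now [(1, 10), (2, 18)])
READ d @v1: history=[] -> no version <= 1 -> NONE
READ b @v2: history=[(1, 10), (2, 18)] -> pick v2 -> 18
READ a @v2: history=[] -> no version <= 2 -> NONE
v3: WRITE b=19  (b history now [(1, 10), (2, 18), (3, 19)])
READ a @v3: history=[] -> no version <= 3 -> NONE
READ a @v3: history=[] -> no version <= 3 -> NONE
READ c @v2: history=[] -> no version <= 2 -> NONE
READ d @v3: history=[] -> no version <= 3 -> NONE
READ c @v3: history=[] -> no version <= 3 -> NONE
READ a @v2: history=[] -> no version <= 2 -> NONE
v4: WRITE b=4  (b history now [(1, 10), (2, 18), (3, 19), (4, 4)])
v5: WRITE c=13  (c history now [(5, 13)])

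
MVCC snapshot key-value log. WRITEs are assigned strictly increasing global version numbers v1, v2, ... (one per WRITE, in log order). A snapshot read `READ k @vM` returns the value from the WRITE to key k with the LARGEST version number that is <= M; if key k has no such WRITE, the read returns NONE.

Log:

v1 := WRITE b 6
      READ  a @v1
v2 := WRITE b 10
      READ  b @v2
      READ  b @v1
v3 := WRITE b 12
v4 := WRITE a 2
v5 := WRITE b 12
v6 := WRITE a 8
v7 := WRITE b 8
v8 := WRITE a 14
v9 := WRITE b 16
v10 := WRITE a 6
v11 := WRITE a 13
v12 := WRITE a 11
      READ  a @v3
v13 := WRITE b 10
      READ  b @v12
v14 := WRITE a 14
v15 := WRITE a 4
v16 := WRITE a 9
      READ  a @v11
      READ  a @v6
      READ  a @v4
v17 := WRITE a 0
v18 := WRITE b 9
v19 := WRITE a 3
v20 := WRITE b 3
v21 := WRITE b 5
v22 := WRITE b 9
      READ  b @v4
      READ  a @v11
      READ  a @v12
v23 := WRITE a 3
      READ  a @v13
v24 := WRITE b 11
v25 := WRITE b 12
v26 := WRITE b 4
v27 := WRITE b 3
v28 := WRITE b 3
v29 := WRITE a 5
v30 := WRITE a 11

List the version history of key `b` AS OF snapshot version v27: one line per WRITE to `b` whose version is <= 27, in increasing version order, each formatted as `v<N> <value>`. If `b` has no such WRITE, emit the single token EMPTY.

Answer: v1 6
v2 10
v3 12
v5 12
v7 8
v9 16
v13 10
v18 9
v20 3
v21 5
v22 9
v24 11
v25 12
v26 4
v27 3

Derivation:
Scan writes for key=b with version <= 27:
  v1 WRITE b 6 -> keep
  v2 WRITE b 10 -> keep
  v3 WRITE b 12 -> keep
  v4 WRITE a 2 -> skip
  v5 WRITE b 12 -> keep
  v6 WRITE a 8 -> skip
  v7 WRITE b 8 -> keep
  v8 WRITE a 14 -> skip
  v9 WRITE b 16 -> keep
  v10 WRITE a 6 -> skip
  v11 WRITE a 13 -> skip
  v12 WRITE a 11 -> skip
  v13 WRITE b 10 -> keep
  v14 WRITE a 14 -> skip
  v15 WRITE a 4 -> skip
  v16 WRITE a 9 -> skip
  v17 WRITE a 0 -> skip
  v18 WRITE b 9 -> keep
  v19 WRITE a 3 -> skip
  v20 WRITE b 3 -> keep
  v21 WRITE b 5 -> keep
  v22 WRITE b 9 -> keep
  v23 WRITE a 3 -> skip
  v24 WRITE b 11 -> keep
  v25 WRITE b 12 -> keep
  v26 WRITE b 4 -> keep
  v27 WRITE b 3 -> keep
  v28 WRITE b 3 -> drop (> snap)
  v29 WRITE a 5 -> skip
  v30 WRITE a 11 -> skip
Collected: [(1, 6), (2, 10), (3, 12), (5, 12), (7, 8), (9, 16), (13, 10), (18, 9), (20, 3), (21, 5), (22, 9), (24, 11), (25, 12), (26, 4), (27, 3)]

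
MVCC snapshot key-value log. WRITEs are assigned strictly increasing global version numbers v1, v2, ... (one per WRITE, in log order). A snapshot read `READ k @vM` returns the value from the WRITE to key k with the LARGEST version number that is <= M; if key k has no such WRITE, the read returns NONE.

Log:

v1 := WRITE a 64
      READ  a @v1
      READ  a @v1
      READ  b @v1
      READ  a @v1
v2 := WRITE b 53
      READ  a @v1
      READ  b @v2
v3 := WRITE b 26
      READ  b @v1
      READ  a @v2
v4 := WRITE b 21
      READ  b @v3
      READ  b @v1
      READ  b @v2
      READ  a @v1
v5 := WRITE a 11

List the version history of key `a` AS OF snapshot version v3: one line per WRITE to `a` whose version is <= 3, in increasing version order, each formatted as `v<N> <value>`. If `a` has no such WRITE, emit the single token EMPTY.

Scan writes for key=a with version <= 3:
  v1 WRITE a 64 -> keep
  v2 WRITE b 53 -> skip
  v3 WRITE b 26 -> skip
  v4 WRITE b 21 -> skip
  v5 WRITE a 11 -> drop (> snap)
Collected: [(1, 64)]

Answer: v1 64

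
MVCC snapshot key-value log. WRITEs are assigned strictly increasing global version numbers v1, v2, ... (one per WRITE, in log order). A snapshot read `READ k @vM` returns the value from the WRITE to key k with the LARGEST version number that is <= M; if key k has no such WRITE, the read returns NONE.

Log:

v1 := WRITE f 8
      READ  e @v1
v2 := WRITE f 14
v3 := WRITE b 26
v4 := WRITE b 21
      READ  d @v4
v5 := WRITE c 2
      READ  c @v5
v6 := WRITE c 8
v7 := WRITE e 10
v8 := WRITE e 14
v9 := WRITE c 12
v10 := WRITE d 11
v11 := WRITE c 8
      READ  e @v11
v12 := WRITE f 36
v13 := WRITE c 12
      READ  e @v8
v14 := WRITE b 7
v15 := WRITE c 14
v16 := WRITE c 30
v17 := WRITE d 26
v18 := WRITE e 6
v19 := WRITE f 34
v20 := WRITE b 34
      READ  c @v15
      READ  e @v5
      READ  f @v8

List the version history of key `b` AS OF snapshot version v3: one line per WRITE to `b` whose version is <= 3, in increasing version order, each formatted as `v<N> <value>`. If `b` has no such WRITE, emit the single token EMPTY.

Scan writes for key=b with version <= 3:
  v1 WRITE f 8 -> skip
  v2 WRITE f 14 -> skip
  v3 WRITE b 26 -> keep
  v4 WRITE b 21 -> drop (> snap)
  v5 WRITE c 2 -> skip
  v6 WRITE c 8 -> skip
  v7 WRITE e 10 -> skip
  v8 WRITE e 14 -> skip
  v9 WRITE c 12 -> skip
  v10 WRITE d 11 -> skip
  v11 WRITE c 8 -> skip
  v12 WRITE f 36 -> skip
  v13 WRITE c 12 -> skip
  v14 WRITE b 7 -> drop (> snap)
  v15 WRITE c 14 -> skip
  v16 WRITE c 30 -> skip
  v17 WRITE d 26 -> skip
  v18 WRITE e 6 -> skip
  v19 WRITE f 34 -> skip
  v20 WRITE b 34 -> drop (> snap)
Collected: [(3, 26)]

Answer: v3 26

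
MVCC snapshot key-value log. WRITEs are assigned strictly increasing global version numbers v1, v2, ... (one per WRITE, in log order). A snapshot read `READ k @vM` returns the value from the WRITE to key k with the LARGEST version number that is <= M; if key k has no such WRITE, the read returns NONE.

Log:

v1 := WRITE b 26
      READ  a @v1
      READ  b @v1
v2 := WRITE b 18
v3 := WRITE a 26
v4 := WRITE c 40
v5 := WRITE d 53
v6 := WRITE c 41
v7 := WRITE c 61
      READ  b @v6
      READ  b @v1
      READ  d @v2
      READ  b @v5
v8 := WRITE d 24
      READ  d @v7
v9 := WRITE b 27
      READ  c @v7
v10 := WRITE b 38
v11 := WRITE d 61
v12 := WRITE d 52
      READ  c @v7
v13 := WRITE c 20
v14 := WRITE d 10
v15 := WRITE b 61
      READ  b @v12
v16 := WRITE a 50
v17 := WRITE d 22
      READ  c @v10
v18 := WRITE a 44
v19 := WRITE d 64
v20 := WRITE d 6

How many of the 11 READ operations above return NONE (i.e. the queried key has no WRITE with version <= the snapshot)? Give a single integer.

Answer: 2

Derivation:
v1: WRITE b=26  (b history now [(1, 26)])
READ a @v1: history=[] -> no version <= 1 -> NONE
READ b @v1: history=[(1, 26)] -> pick v1 -> 26
v2: WRITE b=18  (b history now [(1, 26), (2, 18)])
v3: WRITE a=26  (a history now [(3, 26)])
v4: WRITE c=40  (c history now [(4, 40)])
v5: WRITE d=53  (d history now [(5, 53)])
v6: WRITE c=41  (c history now [(4, 40), (6, 41)])
v7: WRITE c=61  (c history now [(4, 40), (6, 41), (7, 61)])
READ b @v6: history=[(1, 26), (2, 18)] -> pick v2 -> 18
READ b @v1: history=[(1, 26), (2, 18)] -> pick v1 -> 26
READ d @v2: history=[(5, 53)] -> no version <= 2 -> NONE
READ b @v5: history=[(1, 26), (2, 18)] -> pick v2 -> 18
v8: WRITE d=24  (d history now [(5, 53), (8, 24)])
READ d @v7: history=[(5, 53), (8, 24)] -> pick v5 -> 53
v9: WRITE b=27  (b history now [(1, 26), (2, 18), (9, 27)])
READ c @v7: history=[(4, 40), (6, 41), (7, 61)] -> pick v7 -> 61
v10: WRITE b=38  (b history now [(1, 26), (2, 18), (9, 27), (10, 38)])
v11: WRITE d=61  (d history now [(5, 53), (8, 24), (11, 61)])
v12: WRITE d=52  (d history now [(5, 53), (8, 24), (11, 61), (12, 52)])
READ c @v7: history=[(4, 40), (6, 41), (7, 61)] -> pick v7 -> 61
v13: WRITE c=20  (c history now [(4, 40), (6, 41), (7, 61), (13, 20)])
v14: WRITE d=10  (d history now [(5, 53), (8, 24), (11, 61), (12, 52), (14, 10)])
v15: WRITE b=61  (b history now [(1, 26), (2, 18), (9, 27), (10, 38), (15, 61)])
READ b @v12: history=[(1, 26), (2, 18), (9, 27), (10, 38), (15, 61)] -> pick v10 -> 38
v16: WRITE a=50  (a history now [(3, 26), (16, 50)])
v17: WRITE d=22  (d history now [(5, 53), (8, 24), (11, 61), (12, 52), (14, 10), (17, 22)])
READ c @v10: history=[(4, 40), (6, 41), (7, 61), (13, 20)] -> pick v7 -> 61
v18: WRITE a=44  (a history now [(3, 26), (16, 50), (18, 44)])
v19: WRITE d=64  (d history now [(5, 53), (8, 24), (11, 61), (12, 52), (14, 10), (17, 22), (19, 64)])
v20: WRITE d=6  (d history now [(5, 53), (8, 24), (11, 61), (12, 52), (14, 10), (17, 22), (19, 64), (20, 6)])
Read results in order: ['NONE', '26', '18', '26', 'NONE', '18', '53', '61', '61', '38', '61']
NONE count = 2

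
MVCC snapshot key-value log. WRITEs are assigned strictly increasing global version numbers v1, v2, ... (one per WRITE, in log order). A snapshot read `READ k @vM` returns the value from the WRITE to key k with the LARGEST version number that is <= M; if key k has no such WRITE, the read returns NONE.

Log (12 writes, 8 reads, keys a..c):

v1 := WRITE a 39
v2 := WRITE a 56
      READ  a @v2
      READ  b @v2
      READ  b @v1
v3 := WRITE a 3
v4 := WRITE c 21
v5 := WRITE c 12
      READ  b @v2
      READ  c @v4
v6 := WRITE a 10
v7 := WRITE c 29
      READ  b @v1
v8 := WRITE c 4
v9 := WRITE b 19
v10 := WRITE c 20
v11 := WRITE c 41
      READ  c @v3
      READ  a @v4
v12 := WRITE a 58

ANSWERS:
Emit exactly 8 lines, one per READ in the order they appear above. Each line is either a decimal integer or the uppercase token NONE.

v1: WRITE a=39  (a history now [(1, 39)])
v2: WRITE a=56  (a history now [(1, 39), (2, 56)])
READ a @v2: history=[(1, 39), (2, 56)] -> pick v2 -> 56
READ b @v2: history=[] -> no version <= 2 -> NONE
READ b @v1: history=[] -> no version <= 1 -> NONE
v3: WRITE a=3  (a history now [(1, 39), (2, 56), (3, 3)])
v4: WRITE c=21  (c history now [(4, 21)])
v5: WRITE c=12  (c history now [(4, 21), (5, 12)])
READ b @v2: history=[] -> no version <= 2 -> NONE
READ c @v4: history=[(4, 21), (5, 12)] -> pick v4 -> 21
v6: WRITE a=10  (a history now [(1, 39), (2, 56), (3, 3), (6, 10)])
v7: WRITE c=29  (c history now [(4, 21), (5, 12), (7, 29)])
READ b @v1: history=[] -> no version <= 1 -> NONE
v8: WRITE c=4  (c history now [(4, 21), (5, 12), (7, 29), (8, 4)])
v9: WRITE b=19  (b history now [(9, 19)])
v10: WRITE c=20  (c history now [(4, 21), (5, 12), (7, 29), (8, 4), (10, 20)])
v11: WRITE c=41  (c history now [(4, 21), (5, 12), (7, 29), (8, 4), (10, 20), (11, 41)])
READ c @v3: history=[(4, 21), (5, 12), (7, 29), (8, 4), (10, 20), (11, 41)] -> no version <= 3 -> NONE
READ a @v4: history=[(1, 39), (2, 56), (3, 3), (6, 10)] -> pick v3 -> 3
v12: WRITE a=58  (a history now [(1, 39), (2, 56), (3, 3), (6, 10), (12, 58)])

Answer: 56
NONE
NONE
NONE
21
NONE
NONE
3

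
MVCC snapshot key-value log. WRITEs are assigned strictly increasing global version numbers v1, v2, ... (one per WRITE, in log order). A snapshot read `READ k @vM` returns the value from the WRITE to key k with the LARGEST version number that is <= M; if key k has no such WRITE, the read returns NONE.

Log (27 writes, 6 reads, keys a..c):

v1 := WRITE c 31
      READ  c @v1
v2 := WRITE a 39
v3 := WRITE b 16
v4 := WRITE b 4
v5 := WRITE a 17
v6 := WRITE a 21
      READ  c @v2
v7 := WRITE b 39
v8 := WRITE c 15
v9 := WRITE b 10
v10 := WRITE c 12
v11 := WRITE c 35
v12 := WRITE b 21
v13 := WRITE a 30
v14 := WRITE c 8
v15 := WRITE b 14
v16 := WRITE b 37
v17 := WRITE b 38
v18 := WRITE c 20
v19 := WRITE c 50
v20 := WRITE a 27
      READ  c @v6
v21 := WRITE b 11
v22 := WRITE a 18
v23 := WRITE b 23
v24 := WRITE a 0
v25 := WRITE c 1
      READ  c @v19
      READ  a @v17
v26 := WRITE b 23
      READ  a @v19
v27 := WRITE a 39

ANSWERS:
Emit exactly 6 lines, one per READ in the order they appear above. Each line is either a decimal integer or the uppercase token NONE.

v1: WRITE c=31  (c history now [(1, 31)])
READ c @v1: history=[(1, 31)] -> pick v1 -> 31
v2: WRITE a=39  (a history now [(2, 39)])
v3: WRITE b=16  (b history now [(3, 16)])
v4: WRITE b=4  (b history now [(3, 16), (4, 4)])
v5: WRITE a=17  (a history now [(2, 39), (5, 17)])
v6: WRITE a=21  (a history now [(2, 39), (5, 17), (6, 21)])
READ c @v2: history=[(1, 31)] -> pick v1 -> 31
v7: WRITE b=39  (b history now [(3, 16), (4, 4), (7, 39)])
v8: WRITE c=15  (c history now [(1, 31), (8, 15)])
v9: WRITE b=10  (b history now [(3, 16), (4, 4), (7, 39), (9, 10)])
v10: WRITE c=12  (c history now [(1, 31), (8, 15), (10, 12)])
v11: WRITE c=35  (c history now [(1, 31), (8, 15), (10, 12), (11, 35)])
v12: WRITE b=21  (b history now [(3, 16), (4, 4), (7, 39), (9, 10), (12, 21)])
v13: WRITE a=30  (a history now [(2, 39), (5, 17), (6, 21), (13, 30)])
v14: WRITE c=8  (c history now [(1, 31), (8, 15), (10, 12), (11, 35), (14, 8)])
v15: WRITE b=14  (b history now [(3, 16), (4, 4), (7, 39), (9, 10), (12, 21), (15, 14)])
v16: WRITE b=37  (b history now [(3, 16), (4, 4), (7, 39), (9, 10), (12, 21), (15, 14), (16, 37)])
v17: WRITE b=38  (b history now [(3, 16), (4, 4), (7, 39), (9, 10), (12, 21), (15, 14), (16, 37), (17, 38)])
v18: WRITE c=20  (c history now [(1, 31), (8, 15), (10, 12), (11, 35), (14, 8), (18, 20)])
v19: WRITE c=50  (c history now [(1, 31), (8, 15), (10, 12), (11, 35), (14, 8), (18, 20), (19, 50)])
v20: WRITE a=27  (a history now [(2, 39), (5, 17), (6, 21), (13, 30), (20, 27)])
READ c @v6: history=[(1, 31), (8, 15), (10, 12), (11, 35), (14, 8), (18, 20), (19, 50)] -> pick v1 -> 31
v21: WRITE b=11  (b history now [(3, 16), (4, 4), (7, 39), (9, 10), (12, 21), (15, 14), (16, 37), (17, 38), (21, 11)])
v22: WRITE a=18  (a history now [(2, 39), (5, 17), (6, 21), (13, 30), (20, 27), (22, 18)])
v23: WRITE b=23  (b history now [(3, 16), (4, 4), (7, 39), (9, 10), (12, 21), (15, 14), (16, 37), (17, 38), (21, 11), (23, 23)])
v24: WRITE a=0  (a history now [(2, 39), (5, 17), (6, 21), (13, 30), (20, 27), (22, 18), (24, 0)])
v25: WRITE c=1  (c history now [(1, 31), (8, 15), (10, 12), (11, 35), (14, 8), (18, 20), (19, 50), (25, 1)])
READ c @v19: history=[(1, 31), (8, 15), (10, 12), (11, 35), (14, 8), (18, 20), (19, 50), (25, 1)] -> pick v19 -> 50
READ a @v17: history=[(2, 39), (5, 17), (6, 21), (13, 30), (20, 27), (22, 18), (24, 0)] -> pick v13 -> 30
v26: WRITE b=23  (b history now [(3, 16), (4, 4), (7, 39), (9, 10), (12, 21), (15, 14), (16, 37), (17, 38), (21, 11), (23, 23), (26, 23)])
READ a @v19: history=[(2, 39), (5, 17), (6, 21), (13, 30), (20, 27), (22, 18), (24, 0)] -> pick v13 -> 30
v27: WRITE a=39  (a history now [(2, 39), (5, 17), (6, 21), (13, 30), (20, 27), (22, 18), (24, 0), (27, 39)])

Answer: 31
31
31
50
30
30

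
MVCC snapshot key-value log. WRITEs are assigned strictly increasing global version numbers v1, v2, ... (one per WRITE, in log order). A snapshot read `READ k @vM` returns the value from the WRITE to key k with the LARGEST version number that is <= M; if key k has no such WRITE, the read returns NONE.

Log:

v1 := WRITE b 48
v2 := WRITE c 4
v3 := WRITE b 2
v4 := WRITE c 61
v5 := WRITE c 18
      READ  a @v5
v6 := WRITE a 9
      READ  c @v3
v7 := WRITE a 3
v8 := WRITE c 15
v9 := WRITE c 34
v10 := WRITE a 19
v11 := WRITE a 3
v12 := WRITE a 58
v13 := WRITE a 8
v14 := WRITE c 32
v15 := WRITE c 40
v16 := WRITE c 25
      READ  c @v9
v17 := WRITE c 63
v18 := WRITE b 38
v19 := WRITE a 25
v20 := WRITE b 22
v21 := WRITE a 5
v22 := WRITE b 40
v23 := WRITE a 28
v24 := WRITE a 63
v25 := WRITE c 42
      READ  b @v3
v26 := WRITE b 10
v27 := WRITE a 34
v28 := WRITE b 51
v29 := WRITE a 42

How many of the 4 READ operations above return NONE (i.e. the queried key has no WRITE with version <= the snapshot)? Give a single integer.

v1: WRITE b=48  (b history now [(1, 48)])
v2: WRITE c=4  (c history now [(2, 4)])
v3: WRITE b=2  (b history now [(1, 48), (3, 2)])
v4: WRITE c=61  (c history now [(2, 4), (4, 61)])
v5: WRITE c=18  (c history now [(2, 4), (4, 61), (5, 18)])
READ a @v5: history=[] -> no version <= 5 -> NONE
v6: WRITE a=9  (a history now [(6, 9)])
READ c @v3: history=[(2, 4), (4, 61), (5, 18)] -> pick v2 -> 4
v7: WRITE a=3  (a history now [(6, 9), (7, 3)])
v8: WRITE c=15  (c history now [(2, 4), (4, 61), (5, 18), (8, 15)])
v9: WRITE c=34  (c history now [(2, 4), (4, 61), (5, 18), (8, 15), (9, 34)])
v10: WRITE a=19  (a history now [(6, 9), (7, 3), (10, 19)])
v11: WRITE a=3  (a history now [(6, 9), (7, 3), (10, 19), (11, 3)])
v12: WRITE a=58  (a history now [(6, 9), (7, 3), (10, 19), (11, 3), (12, 58)])
v13: WRITE a=8  (a history now [(6, 9), (7, 3), (10, 19), (11, 3), (12, 58), (13, 8)])
v14: WRITE c=32  (c history now [(2, 4), (4, 61), (5, 18), (8, 15), (9, 34), (14, 32)])
v15: WRITE c=40  (c history now [(2, 4), (4, 61), (5, 18), (8, 15), (9, 34), (14, 32), (15, 40)])
v16: WRITE c=25  (c history now [(2, 4), (4, 61), (5, 18), (8, 15), (9, 34), (14, 32), (15, 40), (16, 25)])
READ c @v9: history=[(2, 4), (4, 61), (5, 18), (8, 15), (9, 34), (14, 32), (15, 40), (16, 25)] -> pick v9 -> 34
v17: WRITE c=63  (c history now [(2, 4), (4, 61), (5, 18), (8, 15), (9, 34), (14, 32), (15, 40), (16, 25), (17, 63)])
v18: WRITE b=38  (b history now [(1, 48), (3, 2), (18, 38)])
v19: WRITE a=25  (a history now [(6, 9), (7, 3), (10, 19), (11, 3), (12, 58), (13, 8), (19, 25)])
v20: WRITE b=22  (b history now [(1, 48), (3, 2), (18, 38), (20, 22)])
v21: WRITE a=5  (a history now [(6, 9), (7, 3), (10, 19), (11, 3), (12, 58), (13, 8), (19, 25), (21, 5)])
v22: WRITE b=40  (b history now [(1, 48), (3, 2), (18, 38), (20, 22), (22, 40)])
v23: WRITE a=28  (a history now [(6, 9), (7, 3), (10, 19), (11, 3), (12, 58), (13, 8), (19, 25), (21, 5), (23, 28)])
v24: WRITE a=63  (a history now [(6, 9), (7, 3), (10, 19), (11, 3), (12, 58), (13, 8), (19, 25), (21, 5), (23, 28), (24, 63)])
v25: WRITE c=42  (c history now [(2, 4), (4, 61), (5, 18), (8, 15), (9, 34), (14, 32), (15, 40), (16, 25), (17, 63), (25, 42)])
READ b @v3: history=[(1, 48), (3, 2), (18, 38), (20, 22), (22, 40)] -> pick v3 -> 2
v26: WRITE b=10  (b history now [(1, 48), (3, 2), (18, 38), (20, 22), (22, 40), (26, 10)])
v27: WRITE a=34  (a history now [(6, 9), (7, 3), (10, 19), (11, 3), (12, 58), (13, 8), (19, 25), (21, 5), (23, 28), (24, 63), (27, 34)])
v28: WRITE b=51  (b history now [(1, 48), (3, 2), (18, 38), (20, 22), (22, 40), (26, 10), (28, 51)])
v29: WRITE a=42  (a history now [(6, 9), (7, 3), (10, 19), (11, 3), (12, 58), (13, 8), (19, 25), (21, 5), (23, 28), (24, 63), (27, 34), (29, 42)])
Read results in order: ['NONE', '4', '34', '2']
NONE count = 1

Answer: 1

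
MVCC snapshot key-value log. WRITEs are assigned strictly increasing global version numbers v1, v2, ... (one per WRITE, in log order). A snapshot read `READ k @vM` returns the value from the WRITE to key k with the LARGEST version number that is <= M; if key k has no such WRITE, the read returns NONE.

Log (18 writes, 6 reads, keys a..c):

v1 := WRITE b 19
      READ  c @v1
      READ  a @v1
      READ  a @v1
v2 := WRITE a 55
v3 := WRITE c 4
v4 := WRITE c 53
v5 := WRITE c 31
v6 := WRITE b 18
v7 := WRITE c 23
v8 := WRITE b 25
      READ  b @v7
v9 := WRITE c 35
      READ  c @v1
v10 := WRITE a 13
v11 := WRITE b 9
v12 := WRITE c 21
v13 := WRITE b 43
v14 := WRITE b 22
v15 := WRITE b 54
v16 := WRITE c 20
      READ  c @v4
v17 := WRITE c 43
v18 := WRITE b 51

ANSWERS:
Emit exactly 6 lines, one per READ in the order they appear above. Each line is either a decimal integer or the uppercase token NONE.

Answer: NONE
NONE
NONE
18
NONE
53

Derivation:
v1: WRITE b=19  (b history now [(1, 19)])
READ c @v1: history=[] -> no version <= 1 -> NONE
READ a @v1: history=[] -> no version <= 1 -> NONE
READ a @v1: history=[] -> no version <= 1 -> NONE
v2: WRITE a=55  (a history now [(2, 55)])
v3: WRITE c=4  (c history now [(3, 4)])
v4: WRITE c=53  (c history now [(3, 4), (4, 53)])
v5: WRITE c=31  (c history now [(3, 4), (4, 53), (5, 31)])
v6: WRITE b=18  (b history now [(1, 19), (6, 18)])
v7: WRITE c=23  (c history now [(3, 4), (4, 53), (5, 31), (7, 23)])
v8: WRITE b=25  (b history now [(1, 19), (6, 18), (8, 25)])
READ b @v7: history=[(1, 19), (6, 18), (8, 25)] -> pick v6 -> 18
v9: WRITE c=35  (c history now [(3, 4), (4, 53), (5, 31), (7, 23), (9, 35)])
READ c @v1: history=[(3, 4), (4, 53), (5, 31), (7, 23), (9, 35)] -> no version <= 1 -> NONE
v10: WRITE a=13  (a history now [(2, 55), (10, 13)])
v11: WRITE b=9  (b history now [(1, 19), (6, 18), (8, 25), (11, 9)])
v12: WRITE c=21  (c history now [(3, 4), (4, 53), (5, 31), (7, 23), (9, 35), (12, 21)])
v13: WRITE b=43  (b history now [(1, 19), (6, 18), (8, 25), (11, 9), (13, 43)])
v14: WRITE b=22  (b history now [(1, 19), (6, 18), (8, 25), (11, 9), (13, 43), (14, 22)])
v15: WRITE b=54  (b history now [(1, 19), (6, 18), (8, 25), (11, 9), (13, 43), (14, 22), (15, 54)])
v16: WRITE c=20  (c history now [(3, 4), (4, 53), (5, 31), (7, 23), (9, 35), (12, 21), (16, 20)])
READ c @v4: history=[(3, 4), (4, 53), (5, 31), (7, 23), (9, 35), (12, 21), (16, 20)] -> pick v4 -> 53
v17: WRITE c=43  (c history now [(3, 4), (4, 53), (5, 31), (7, 23), (9, 35), (12, 21), (16, 20), (17, 43)])
v18: WRITE b=51  (b history now [(1, 19), (6, 18), (8, 25), (11, 9), (13, 43), (14, 22), (15, 54), (18, 51)])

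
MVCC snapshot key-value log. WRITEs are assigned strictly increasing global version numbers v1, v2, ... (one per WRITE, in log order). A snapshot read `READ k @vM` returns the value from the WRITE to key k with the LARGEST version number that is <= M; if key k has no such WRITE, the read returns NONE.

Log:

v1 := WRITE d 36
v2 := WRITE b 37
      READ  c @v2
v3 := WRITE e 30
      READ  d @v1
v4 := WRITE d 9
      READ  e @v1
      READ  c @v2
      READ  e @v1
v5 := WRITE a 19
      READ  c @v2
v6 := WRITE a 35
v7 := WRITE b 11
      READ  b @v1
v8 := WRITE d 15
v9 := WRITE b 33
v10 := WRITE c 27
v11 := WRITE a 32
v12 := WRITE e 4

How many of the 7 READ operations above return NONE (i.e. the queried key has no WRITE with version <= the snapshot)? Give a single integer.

v1: WRITE d=36  (d history now [(1, 36)])
v2: WRITE b=37  (b history now [(2, 37)])
READ c @v2: history=[] -> no version <= 2 -> NONE
v3: WRITE e=30  (e history now [(3, 30)])
READ d @v1: history=[(1, 36)] -> pick v1 -> 36
v4: WRITE d=9  (d history now [(1, 36), (4, 9)])
READ e @v1: history=[(3, 30)] -> no version <= 1 -> NONE
READ c @v2: history=[] -> no version <= 2 -> NONE
READ e @v1: history=[(3, 30)] -> no version <= 1 -> NONE
v5: WRITE a=19  (a history now [(5, 19)])
READ c @v2: history=[] -> no version <= 2 -> NONE
v6: WRITE a=35  (a history now [(5, 19), (6, 35)])
v7: WRITE b=11  (b history now [(2, 37), (7, 11)])
READ b @v1: history=[(2, 37), (7, 11)] -> no version <= 1 -> NONE
v8: WRITE d=15  (d history now [(1, 36), (4, 9), (8, 15)])
v9: WRITE b=33  (b history now [(2, 37), (7, 11), (9, 33)])
v10: WRITE c=27  (c history now [(10, 27)])
v11: WRITE a=32  (a history now [(5, 19), (6, 35), (11, 32)])
v12: WRITE e=4  (e history now [(3, 30), (12, 4)])
Read results in order: ['NONE', '36', 'NONE', 'NONE', 'NONE', 'NONE', 'NONE']
NONE count = 6

Answer: 6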